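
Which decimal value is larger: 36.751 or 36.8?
36.8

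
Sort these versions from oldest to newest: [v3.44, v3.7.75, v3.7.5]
[v3.7.5, v3.7.75, v3.44]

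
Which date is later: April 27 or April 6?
April 27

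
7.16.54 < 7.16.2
False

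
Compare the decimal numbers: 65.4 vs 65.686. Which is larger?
65.686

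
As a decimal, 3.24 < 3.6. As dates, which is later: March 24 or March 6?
March 24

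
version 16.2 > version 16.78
False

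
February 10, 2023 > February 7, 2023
True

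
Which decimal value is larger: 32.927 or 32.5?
32.927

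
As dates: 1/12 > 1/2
True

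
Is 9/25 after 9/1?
Yes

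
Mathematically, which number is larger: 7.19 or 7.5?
7.5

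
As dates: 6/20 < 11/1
True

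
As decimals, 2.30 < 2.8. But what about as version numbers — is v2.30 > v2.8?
True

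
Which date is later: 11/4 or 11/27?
11/27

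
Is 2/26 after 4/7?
No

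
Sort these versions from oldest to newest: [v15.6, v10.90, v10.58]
[v10.58, v10.90, v15.6]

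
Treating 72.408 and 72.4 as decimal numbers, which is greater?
72.408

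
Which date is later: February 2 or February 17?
February 17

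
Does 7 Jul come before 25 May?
No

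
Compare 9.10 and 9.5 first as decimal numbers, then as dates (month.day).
As decimals: 9.10 < 9.5. As dates: 9/10 is later than 9/5 (day 10 > day 5).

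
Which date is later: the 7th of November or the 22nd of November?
the 22nd of November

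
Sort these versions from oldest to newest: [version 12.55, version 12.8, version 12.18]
[version 12.8, version 12.18, version 12.55]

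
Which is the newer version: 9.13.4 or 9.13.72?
9.13.72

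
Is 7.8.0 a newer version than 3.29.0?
Yes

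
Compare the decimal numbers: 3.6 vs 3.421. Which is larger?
3.6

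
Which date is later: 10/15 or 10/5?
10/15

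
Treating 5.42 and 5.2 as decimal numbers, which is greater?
5.42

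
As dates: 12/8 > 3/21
True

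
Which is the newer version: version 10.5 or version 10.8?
version 10.8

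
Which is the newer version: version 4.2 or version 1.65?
version 4.2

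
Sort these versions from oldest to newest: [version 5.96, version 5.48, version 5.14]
[version 5.14, version 5.48, version 5.96]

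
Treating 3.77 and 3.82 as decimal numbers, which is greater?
3.82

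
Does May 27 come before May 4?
No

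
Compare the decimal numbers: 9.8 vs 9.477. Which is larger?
9.8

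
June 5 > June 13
False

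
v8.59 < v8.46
False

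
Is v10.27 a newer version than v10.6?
Yes. Version numbers are compared segment by segment as integers, not as decimals: minor version 27 > 6, so v10.27 > v10.6 (even though the decimal 10.27 < 10.6).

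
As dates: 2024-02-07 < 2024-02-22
True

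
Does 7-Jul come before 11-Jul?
Yes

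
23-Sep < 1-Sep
False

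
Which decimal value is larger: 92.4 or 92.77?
92.77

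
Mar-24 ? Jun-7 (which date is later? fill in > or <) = <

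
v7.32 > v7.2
True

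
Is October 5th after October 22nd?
No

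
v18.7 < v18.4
False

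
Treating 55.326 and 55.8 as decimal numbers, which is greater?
55.8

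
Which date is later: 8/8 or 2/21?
8/8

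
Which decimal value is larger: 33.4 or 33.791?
33.791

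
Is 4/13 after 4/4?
Yes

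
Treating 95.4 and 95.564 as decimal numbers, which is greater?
95.564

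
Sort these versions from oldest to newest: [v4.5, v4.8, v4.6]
[v4.5, v4.6, v4.8]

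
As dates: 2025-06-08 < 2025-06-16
True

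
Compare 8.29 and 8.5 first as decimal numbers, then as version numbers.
As decimals: 8.29 < 8.5. As versions: v8.29 > v8.5 (minor version 29 > 5).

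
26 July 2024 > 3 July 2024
True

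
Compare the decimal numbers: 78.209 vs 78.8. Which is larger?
78.8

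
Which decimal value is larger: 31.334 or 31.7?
31.7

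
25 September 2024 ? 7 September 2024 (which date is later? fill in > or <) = >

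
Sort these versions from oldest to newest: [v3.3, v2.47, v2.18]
[v2.18, v2.47, v3.3]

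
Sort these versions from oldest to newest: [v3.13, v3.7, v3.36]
[v3.7, v3.13, v3.36]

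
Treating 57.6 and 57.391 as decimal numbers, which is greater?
57.6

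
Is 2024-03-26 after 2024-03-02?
Yes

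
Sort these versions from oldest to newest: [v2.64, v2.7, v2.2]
[v2.2, v2.7, v2.64]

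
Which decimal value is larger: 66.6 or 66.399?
66.6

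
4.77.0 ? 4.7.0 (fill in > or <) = >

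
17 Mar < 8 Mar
False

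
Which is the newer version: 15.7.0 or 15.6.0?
15.7.0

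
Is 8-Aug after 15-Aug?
No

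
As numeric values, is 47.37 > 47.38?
False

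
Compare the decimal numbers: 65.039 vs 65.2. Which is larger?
65.2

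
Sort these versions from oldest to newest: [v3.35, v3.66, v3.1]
[v3.1, v3.35, v3.66]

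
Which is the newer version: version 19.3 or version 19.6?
version 19.6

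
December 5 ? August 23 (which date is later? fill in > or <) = >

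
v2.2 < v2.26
True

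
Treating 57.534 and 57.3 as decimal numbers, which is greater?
57.534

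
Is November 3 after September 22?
Yes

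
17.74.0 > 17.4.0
True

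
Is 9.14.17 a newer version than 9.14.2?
Yes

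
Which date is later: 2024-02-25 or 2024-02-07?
2024-02-25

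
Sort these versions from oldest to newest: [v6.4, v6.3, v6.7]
[v6.3, v6.4, v6.7]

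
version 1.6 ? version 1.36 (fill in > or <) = <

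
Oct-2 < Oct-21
True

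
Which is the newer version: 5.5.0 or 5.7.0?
5.7.0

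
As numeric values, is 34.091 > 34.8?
False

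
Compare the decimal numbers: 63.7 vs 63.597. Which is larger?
63.7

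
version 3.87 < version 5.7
True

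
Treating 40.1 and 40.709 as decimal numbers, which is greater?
40.709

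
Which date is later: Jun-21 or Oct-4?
Oct-4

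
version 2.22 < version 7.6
True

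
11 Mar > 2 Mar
True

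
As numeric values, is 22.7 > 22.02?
True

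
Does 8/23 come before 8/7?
No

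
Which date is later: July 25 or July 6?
July 25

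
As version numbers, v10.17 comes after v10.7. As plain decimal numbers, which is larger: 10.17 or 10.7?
10.7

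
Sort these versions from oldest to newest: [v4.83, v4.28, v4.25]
[v4.25, v4.28, v4.83]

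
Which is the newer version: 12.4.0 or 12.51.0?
12.51.0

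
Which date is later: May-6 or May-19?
May-19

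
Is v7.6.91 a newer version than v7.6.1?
Yes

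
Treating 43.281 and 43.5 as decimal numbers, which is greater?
43.5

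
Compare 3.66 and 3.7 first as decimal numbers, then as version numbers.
As decimals: 3.66 < 3.7. As versions: v3.66 > v3.7 (minor version 66 > 7).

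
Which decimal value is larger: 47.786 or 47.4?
47.786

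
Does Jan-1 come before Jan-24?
Yes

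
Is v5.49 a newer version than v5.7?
Yes. Version numbers are compared segment by segment as integers, not as decimals: minor version 49 > 7, so v5.49 > v5.7 (even though the decimal 5.49 < 5.7).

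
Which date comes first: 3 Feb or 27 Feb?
3 Feb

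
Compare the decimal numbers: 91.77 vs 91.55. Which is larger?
91.77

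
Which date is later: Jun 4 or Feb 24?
Jun 4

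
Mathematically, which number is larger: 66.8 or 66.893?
66.893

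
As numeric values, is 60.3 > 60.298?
True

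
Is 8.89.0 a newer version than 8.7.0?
Yes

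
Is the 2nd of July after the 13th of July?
No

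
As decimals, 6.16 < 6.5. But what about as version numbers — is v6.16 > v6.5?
True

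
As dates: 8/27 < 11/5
True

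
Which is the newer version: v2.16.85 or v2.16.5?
v2.16.85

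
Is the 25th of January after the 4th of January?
Yes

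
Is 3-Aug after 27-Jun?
Yes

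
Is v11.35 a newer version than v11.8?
Yes. Version numbers are compared segment by segment as integers, not as decimals: minor version 35 > 8, so v11.35 > v11.8 (even though the decimal 11.35 < 11.8).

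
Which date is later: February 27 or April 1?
April 1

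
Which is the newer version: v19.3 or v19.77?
v19.77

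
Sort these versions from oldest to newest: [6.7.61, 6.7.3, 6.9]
[6.7.3, 6.7.61, 6.9]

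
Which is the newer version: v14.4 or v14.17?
v14.17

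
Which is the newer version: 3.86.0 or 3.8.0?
3.86.0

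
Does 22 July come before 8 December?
Yes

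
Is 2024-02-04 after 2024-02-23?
No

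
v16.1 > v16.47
False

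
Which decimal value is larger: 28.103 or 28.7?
28.7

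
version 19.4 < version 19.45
True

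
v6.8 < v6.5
False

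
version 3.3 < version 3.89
True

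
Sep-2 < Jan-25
False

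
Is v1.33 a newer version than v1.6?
Yes. Version numbers are compared segment by segment as integers, not as decimals: minor version 33 > 6, so v1.33 > v1.6 (even though the decimal 1.33 < 1.6).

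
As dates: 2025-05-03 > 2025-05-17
False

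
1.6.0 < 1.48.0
True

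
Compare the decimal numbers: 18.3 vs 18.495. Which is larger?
18.495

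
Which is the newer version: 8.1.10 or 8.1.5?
8.1.10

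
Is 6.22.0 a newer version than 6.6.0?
Yes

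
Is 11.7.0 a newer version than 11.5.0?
Yes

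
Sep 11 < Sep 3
False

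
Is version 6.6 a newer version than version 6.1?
Yes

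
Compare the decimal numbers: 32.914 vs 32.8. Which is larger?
32.914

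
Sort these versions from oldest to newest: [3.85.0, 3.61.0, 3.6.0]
[3.6.0, 3.61.0, 3.85.0]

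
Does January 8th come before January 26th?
Yes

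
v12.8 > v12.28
False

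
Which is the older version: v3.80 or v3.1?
v3.1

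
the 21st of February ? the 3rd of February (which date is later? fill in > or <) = >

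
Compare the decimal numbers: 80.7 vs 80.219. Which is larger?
80.7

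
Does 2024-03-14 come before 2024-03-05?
No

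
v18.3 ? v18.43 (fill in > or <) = <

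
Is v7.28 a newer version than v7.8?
Yes. Version numbers are compared segment by segment as integers, not as decimals: minor version 28 > 8, so v7.28 > v7.8 (even though the decimal 7.28 < 7.8).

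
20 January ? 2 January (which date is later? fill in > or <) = >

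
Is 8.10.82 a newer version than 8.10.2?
Yes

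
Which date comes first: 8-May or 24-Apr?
24-Apr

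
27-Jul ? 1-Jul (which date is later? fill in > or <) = >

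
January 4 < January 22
True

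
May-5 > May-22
False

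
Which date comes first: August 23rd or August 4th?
August 4th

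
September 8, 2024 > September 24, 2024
False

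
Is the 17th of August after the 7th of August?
Yes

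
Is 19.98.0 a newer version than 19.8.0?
Yes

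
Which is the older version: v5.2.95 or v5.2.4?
v5.2.4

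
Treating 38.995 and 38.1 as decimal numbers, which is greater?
38.995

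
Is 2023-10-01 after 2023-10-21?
No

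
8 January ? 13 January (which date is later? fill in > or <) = <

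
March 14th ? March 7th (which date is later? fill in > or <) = >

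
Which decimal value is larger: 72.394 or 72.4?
72.4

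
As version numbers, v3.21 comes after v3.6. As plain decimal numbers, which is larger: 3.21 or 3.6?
3.6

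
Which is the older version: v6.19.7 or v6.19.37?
v6.19.7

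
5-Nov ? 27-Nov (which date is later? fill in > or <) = <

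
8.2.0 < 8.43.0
True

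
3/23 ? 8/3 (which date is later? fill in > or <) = <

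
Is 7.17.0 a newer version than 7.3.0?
Yes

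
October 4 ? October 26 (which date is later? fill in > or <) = <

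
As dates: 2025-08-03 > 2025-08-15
False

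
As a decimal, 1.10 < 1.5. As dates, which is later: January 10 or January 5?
January 10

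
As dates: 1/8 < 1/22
True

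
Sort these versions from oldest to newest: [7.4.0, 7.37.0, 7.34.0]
[7.4.0, 7.34.0, 7.37.0]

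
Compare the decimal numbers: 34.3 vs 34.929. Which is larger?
34.929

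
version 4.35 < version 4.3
False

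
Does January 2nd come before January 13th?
Yes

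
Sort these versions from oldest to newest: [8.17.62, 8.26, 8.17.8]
[8.17.8, 8.17.62, 8.26]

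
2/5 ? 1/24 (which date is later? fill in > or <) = >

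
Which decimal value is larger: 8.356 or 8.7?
8.7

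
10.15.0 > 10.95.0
False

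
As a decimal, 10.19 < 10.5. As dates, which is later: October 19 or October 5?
October 19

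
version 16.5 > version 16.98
False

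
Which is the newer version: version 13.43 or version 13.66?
version 13.66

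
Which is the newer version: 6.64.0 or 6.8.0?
6.64.0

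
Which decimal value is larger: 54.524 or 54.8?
54.8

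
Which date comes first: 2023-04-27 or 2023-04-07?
2023-04-07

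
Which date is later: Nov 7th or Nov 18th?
Nov 18th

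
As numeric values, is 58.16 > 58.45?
False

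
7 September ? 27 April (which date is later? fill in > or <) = >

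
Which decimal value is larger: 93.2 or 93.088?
93.2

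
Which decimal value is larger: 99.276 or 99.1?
99.276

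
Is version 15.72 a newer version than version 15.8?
Yes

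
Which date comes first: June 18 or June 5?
June 5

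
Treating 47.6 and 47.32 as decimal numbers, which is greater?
47.6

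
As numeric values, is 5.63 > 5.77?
False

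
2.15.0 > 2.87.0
False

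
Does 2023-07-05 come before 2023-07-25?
Yes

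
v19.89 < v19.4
False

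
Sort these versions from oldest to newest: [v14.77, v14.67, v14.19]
[v14.19, v14.67, v14.77]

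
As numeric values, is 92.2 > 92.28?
False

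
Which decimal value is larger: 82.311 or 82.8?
82.8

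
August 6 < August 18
True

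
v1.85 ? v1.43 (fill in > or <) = >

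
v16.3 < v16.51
True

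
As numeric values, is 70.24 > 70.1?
True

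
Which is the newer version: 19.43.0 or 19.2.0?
19.43.0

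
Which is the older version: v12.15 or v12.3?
v12.3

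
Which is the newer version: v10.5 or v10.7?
v10.7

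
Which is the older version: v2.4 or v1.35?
v1.35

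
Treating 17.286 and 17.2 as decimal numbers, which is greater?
17.286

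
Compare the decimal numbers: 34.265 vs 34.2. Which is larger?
34.265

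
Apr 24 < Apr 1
False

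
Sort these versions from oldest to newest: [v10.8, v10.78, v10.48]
[v10.8, v10.48, v10.78]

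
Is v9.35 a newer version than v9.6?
Yes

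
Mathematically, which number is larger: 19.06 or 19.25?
19.25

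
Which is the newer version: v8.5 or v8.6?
v8.6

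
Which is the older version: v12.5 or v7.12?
v7.12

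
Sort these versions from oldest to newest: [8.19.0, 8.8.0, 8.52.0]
[8.8.0, 8.19.0, 8.52.0]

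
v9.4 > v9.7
False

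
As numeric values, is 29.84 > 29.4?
True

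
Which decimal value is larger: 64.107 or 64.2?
64.2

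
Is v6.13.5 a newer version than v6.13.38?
No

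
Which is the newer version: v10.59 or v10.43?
v10.59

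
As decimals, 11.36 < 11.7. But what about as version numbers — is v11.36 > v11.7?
True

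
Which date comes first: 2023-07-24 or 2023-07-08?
2023-07-08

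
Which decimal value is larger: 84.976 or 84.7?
84.976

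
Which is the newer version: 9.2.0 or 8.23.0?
9.2.0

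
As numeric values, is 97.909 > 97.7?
True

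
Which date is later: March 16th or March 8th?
March 16th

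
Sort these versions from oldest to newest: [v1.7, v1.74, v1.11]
[v1.7, v1.11, v1.74]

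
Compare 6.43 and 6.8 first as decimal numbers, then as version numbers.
As decimals: 6.43 < 6.8. As versions: v6.43 > v6.8 (minor version 43 > 8).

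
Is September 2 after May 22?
Yes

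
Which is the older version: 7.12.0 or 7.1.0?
7.1.0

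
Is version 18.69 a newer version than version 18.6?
Yes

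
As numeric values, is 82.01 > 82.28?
False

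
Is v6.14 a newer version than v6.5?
Yes. Version numbers are compared segment by segment as integers, not as decimals: minor version 14 > 5, so v6.14 > v6.5 (even though the decimal 6.14 < 6.5).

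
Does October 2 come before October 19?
Yes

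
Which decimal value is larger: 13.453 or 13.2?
13.453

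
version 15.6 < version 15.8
True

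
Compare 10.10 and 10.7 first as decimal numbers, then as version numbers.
As decimals: 10.10 < 10.7. As versions: v10.10 > v10.7 (minor version 10 > 7).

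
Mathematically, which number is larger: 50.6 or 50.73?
50.73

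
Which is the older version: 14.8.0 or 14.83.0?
14.8.0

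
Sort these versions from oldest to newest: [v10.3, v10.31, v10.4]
[v10.3, v10.4, v10.31]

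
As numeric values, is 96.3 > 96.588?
False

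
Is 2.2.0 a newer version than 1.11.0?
Yes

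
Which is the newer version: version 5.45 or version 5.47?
version 5.47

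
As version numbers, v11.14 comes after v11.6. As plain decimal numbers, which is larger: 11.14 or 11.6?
11.6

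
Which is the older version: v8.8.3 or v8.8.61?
v8.8.3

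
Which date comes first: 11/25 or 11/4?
11/4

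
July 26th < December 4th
True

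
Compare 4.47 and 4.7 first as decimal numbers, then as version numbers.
As decimals: 4.47 < 4.7. As versions: v4.47 > v4.7 (minor version 47 > 7).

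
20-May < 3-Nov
True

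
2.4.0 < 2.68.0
True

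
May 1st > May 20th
False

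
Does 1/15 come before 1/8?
No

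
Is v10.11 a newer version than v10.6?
Yes. Version numbers are compared segment by segment as integers, not as decimals: minor version 11 > 6, so v10.11 > v10.6 (even though the decimal 10.11 < 10.6).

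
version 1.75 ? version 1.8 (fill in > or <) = >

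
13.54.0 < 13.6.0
False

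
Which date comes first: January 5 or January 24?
January 5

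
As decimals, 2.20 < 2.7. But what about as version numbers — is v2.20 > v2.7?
True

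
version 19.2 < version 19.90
True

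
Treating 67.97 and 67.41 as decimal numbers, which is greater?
67.97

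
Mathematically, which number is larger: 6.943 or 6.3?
6.943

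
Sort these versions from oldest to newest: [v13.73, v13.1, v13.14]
[v13.1, v13.14, v13.73]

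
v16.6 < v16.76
True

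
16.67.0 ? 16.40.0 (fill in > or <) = >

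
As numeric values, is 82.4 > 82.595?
False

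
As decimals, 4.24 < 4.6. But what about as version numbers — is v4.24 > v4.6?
True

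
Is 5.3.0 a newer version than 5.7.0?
No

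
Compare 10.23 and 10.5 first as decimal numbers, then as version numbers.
As decimals: 10.23 < 10.5. As versions: v10.23 > v10.5 (minor version 23 > 5).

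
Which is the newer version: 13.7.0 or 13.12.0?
13.12.0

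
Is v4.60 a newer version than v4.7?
Yes. Version numbers are compared segment by segment as integers, not as decimals: minor version 60 > 7, so v4.60 > v4.7 (even though the decimal 4.60 < 4.7).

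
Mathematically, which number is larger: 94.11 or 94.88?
94.88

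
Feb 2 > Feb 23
False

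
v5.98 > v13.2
False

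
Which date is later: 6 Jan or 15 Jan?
15 Jan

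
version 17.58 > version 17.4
True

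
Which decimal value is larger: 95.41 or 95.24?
95.41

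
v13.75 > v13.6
True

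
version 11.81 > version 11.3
True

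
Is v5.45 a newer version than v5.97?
No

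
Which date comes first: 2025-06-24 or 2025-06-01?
2025-06-01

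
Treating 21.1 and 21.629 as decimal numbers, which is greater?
21.629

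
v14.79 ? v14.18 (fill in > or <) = >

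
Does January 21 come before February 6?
Yes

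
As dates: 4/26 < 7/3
True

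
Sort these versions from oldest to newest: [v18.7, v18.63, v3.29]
[v3.29, v18.7, v18.63]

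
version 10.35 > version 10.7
True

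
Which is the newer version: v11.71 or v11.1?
v11.71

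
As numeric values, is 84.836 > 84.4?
True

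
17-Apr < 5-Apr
False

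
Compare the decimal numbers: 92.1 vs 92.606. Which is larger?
92.606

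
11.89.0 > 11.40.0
True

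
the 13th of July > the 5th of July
True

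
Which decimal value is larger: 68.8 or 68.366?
68.8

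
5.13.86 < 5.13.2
False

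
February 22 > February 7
True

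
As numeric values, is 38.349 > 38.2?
True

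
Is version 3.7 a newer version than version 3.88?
No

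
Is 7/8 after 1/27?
Yes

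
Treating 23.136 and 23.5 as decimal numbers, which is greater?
23.5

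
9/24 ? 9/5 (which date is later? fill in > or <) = >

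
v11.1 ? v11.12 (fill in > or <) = <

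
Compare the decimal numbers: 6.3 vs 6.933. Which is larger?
6.933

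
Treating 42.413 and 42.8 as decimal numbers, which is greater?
42.8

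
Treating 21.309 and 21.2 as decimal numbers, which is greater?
21.309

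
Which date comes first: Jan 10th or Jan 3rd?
Jan 3rd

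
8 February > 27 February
False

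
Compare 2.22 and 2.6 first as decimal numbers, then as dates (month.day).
As decimals: 2.22 < 2.6. As dates: 2/22 is later than 2/6 (day 22 > day 6).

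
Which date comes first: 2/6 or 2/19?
2/6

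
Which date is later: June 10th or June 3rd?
June 10th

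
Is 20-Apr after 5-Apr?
Yes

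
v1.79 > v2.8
False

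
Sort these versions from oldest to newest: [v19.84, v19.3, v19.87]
[v19.3, v19.84, v19.87]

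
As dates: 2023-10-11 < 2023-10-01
False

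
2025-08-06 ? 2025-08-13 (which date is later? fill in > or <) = <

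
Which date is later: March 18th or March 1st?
March 18th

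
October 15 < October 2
False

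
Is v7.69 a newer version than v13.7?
No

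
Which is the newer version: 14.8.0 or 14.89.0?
14.89.0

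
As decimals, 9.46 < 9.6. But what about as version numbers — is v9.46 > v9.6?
True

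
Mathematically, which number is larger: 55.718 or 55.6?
55.718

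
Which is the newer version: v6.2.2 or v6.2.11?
v6.2.11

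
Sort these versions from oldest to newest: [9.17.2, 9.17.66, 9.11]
[9.11, 9.17.2, 9.17.66]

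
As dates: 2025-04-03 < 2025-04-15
True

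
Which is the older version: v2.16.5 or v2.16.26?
v2.16.5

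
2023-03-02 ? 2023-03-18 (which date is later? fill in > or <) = <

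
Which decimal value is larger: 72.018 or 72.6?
72.6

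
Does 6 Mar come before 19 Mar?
Yes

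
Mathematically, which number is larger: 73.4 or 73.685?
73.685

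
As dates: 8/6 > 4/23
True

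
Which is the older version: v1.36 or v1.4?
v1.4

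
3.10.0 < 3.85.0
True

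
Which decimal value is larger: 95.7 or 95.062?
95.7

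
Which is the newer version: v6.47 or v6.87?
v6.87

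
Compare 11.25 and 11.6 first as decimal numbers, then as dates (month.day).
As decimals: 11.25 < 11.6. As dates: 11/25 is later than 11/6 (day 25 > day 6).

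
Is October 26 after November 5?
No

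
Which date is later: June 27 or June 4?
June 27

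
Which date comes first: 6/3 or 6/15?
6/3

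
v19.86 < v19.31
False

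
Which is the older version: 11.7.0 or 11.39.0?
11.7.0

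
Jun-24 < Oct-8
True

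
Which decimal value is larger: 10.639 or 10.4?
10.639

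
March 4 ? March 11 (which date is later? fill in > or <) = <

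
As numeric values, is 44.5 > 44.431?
True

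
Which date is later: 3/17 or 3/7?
3/17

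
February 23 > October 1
False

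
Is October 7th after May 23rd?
Yes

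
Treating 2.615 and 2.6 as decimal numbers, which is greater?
2.615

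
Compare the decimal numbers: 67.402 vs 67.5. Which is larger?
67.5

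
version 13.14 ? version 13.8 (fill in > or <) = >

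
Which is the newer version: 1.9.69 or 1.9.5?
1.9.69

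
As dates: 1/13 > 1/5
True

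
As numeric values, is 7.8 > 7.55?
True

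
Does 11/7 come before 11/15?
Yes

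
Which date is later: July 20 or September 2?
September 2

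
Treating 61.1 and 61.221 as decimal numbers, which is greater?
61.221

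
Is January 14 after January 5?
Yes. Day 14 comes after day 5 in January — this is a date comparison, not a decimal one (the decimal 1.14 would be smaller than 1.5).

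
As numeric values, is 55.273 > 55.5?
False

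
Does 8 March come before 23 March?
Yes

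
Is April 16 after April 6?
Yes. Day 16 comes after day 6 in April — this is a date comparison, not a decimal one (the decimal 4.16 would be smaller than 4.6).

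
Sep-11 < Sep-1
False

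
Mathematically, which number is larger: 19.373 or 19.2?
19.373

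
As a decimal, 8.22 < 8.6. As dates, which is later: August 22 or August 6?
August 22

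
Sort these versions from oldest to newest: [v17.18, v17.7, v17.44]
[v17.7, v17.18, v17.44]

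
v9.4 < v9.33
True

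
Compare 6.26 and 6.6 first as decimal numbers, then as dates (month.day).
As decimals: 6.26 < 6.6. As dates: 6/26 is later than 6/6 (day 26 > day 6).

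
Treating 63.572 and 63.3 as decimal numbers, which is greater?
63.572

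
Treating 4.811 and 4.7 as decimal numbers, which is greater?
4.811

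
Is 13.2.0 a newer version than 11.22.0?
Yes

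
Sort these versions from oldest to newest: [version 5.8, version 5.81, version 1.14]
[version 1.14, version 5.8, version 5.81]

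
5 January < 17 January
True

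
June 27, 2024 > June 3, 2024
True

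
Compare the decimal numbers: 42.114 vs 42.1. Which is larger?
42.114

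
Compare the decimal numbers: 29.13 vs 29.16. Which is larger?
29.16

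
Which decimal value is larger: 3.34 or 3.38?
3.38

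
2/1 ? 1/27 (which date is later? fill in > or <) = >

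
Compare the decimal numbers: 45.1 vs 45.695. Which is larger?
45.695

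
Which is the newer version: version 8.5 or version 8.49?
version 8.49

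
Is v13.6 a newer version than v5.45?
Yes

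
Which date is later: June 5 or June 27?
June 27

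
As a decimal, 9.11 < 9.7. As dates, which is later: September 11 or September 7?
September 11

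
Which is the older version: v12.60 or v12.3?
v12.3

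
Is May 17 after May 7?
Yes. Day 17 comes after day 7 in May — this is a date comparison, not a decimal one (the decimal 5.17 would be smaller than 5.7).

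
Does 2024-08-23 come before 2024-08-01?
No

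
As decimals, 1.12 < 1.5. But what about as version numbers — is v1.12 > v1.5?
True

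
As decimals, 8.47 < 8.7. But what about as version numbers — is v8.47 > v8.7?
True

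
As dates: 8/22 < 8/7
False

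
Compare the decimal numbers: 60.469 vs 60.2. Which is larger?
60.469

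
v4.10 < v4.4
False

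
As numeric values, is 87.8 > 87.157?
True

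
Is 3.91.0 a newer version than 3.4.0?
Yes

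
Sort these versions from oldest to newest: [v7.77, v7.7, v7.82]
[v7.7, v7.77, v7.82]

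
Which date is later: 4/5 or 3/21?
4/5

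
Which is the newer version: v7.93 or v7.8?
v7.93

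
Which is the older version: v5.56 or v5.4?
v5.4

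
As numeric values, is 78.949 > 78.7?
True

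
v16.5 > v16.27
False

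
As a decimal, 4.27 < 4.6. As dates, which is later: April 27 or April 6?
April 27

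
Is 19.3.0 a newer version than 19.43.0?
No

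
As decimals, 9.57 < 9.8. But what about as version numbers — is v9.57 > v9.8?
True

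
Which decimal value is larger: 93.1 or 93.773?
93.773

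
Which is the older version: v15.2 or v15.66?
v15.2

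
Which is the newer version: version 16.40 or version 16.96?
version 16.96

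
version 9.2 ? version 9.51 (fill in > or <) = <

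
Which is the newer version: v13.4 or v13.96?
v13.96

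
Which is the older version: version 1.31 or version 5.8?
version 1.31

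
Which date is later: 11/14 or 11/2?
11/14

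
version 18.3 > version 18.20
False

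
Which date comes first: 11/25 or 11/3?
11/3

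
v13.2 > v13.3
False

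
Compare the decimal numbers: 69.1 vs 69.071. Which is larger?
69.1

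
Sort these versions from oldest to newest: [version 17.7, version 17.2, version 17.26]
[version 17.2, version 17.7, version 17.26]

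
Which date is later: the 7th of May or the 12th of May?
the 12th of May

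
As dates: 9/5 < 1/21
False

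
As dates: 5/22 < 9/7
True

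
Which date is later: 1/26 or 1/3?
1/26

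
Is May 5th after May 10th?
No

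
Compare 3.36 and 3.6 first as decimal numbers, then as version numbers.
As decimals: 3.36 < 3.6. As versions: v3.36 > v3.6 (minor version 36 > 6).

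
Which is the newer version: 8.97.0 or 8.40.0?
8.97.0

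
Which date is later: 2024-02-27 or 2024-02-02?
2024-02-27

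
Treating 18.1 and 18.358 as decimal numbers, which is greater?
18.358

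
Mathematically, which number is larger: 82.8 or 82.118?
82.8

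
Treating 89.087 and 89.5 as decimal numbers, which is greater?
89.5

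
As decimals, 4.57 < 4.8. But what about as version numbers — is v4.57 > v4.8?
True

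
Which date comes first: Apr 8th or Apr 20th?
Apr 8th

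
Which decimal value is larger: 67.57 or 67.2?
67.57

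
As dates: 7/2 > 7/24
False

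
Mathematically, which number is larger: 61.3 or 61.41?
61.41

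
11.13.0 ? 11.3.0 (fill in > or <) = >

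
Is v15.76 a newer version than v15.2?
Yes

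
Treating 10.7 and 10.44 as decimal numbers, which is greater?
10.7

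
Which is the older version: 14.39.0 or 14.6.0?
14.6.0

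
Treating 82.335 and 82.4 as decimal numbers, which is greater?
82.4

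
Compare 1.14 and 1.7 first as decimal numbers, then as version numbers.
As decimals: 1.14 < 1.7. As versions: v1.14 > v1.7 (minor version 14 > 7).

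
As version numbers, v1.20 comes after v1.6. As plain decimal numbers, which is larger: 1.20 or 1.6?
1.6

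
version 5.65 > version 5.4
True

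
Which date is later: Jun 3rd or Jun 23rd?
Jun 23rd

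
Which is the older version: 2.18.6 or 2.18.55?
2.18.6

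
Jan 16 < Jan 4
False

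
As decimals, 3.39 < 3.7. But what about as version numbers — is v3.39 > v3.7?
True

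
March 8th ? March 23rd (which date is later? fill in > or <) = <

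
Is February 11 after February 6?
Yes. Day 11 comes after day 6 in February — this is a date comparison, not a decimal one (the decimal 2.11 would be smaller than 2.6).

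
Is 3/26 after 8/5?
No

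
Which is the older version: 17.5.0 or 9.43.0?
9.43.0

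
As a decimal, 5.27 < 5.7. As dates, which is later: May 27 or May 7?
May 27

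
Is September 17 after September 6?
Yes. Day 17 comes after day 6 in September — this is a date comparison, not a decimal one (the decimal 9.17 would be smaller than 9.6).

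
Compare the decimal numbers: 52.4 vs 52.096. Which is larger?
52.4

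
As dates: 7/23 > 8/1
False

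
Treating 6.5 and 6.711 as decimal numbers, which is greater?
6.711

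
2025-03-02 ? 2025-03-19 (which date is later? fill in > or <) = <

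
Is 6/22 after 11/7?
No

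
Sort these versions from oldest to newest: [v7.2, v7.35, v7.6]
[v7.2, v7.6, v7.35]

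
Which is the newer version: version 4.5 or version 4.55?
version 4.55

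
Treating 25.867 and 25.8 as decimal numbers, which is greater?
25.867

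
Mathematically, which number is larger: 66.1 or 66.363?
66.363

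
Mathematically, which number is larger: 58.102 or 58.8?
58.8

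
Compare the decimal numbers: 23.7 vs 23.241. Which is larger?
23.7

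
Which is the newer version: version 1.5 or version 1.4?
version 1.5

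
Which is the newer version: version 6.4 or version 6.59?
version 6.59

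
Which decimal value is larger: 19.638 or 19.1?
19.638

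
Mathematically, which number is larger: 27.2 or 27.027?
27.2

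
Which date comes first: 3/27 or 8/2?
3/27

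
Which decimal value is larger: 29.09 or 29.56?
29.56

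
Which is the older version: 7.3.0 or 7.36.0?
7.3.0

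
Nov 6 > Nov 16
False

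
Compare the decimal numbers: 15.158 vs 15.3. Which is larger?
15.3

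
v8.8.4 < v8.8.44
True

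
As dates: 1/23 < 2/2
True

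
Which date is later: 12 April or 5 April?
12 April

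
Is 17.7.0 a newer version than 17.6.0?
Yes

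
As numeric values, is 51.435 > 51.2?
True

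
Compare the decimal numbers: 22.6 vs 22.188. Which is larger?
22.6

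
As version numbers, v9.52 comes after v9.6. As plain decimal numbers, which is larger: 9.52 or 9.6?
9.6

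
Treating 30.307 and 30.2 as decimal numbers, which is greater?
30.307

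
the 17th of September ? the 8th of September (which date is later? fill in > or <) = >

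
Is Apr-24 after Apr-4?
Yes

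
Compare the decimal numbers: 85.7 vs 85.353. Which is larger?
85.7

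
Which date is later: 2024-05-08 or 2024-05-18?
2024-05-18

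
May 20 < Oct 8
True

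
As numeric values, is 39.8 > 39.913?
False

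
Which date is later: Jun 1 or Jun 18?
Jun 18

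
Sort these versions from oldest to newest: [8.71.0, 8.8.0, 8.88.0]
[8.8.0, 8.71.0, 8.88.0]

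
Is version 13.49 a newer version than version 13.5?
Yes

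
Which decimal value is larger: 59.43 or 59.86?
59.86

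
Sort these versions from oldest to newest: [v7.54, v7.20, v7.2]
[v7.2, v7.20, v7.54]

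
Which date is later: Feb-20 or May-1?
May-1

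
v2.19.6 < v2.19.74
True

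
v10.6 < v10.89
True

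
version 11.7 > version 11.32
False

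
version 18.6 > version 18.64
False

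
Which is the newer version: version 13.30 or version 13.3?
version 13.30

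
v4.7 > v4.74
False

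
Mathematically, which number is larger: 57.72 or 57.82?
57.82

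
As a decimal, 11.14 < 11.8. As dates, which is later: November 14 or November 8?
November 14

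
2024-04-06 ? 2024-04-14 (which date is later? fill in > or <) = <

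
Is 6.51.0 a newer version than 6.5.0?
Yes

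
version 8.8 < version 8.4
False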